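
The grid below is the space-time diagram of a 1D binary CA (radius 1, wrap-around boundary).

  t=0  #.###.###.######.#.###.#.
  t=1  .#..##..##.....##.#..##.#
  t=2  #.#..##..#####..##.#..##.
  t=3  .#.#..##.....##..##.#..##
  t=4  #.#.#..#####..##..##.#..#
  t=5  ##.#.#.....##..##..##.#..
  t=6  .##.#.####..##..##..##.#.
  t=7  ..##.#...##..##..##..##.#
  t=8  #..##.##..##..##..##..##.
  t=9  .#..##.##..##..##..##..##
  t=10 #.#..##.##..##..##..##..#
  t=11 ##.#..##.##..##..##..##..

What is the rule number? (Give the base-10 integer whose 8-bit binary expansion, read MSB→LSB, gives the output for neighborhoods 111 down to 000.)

  ### -> .   bit 7 = 0  t=0,i=3
  ##. -> #   bit 6 = 1  t=0,i=4
  #.# -> #   bit 5 = 1  t=0,i=1
  #.. -> #   bit 4 = 1  t=1,i=2
  .## -> .   bit 3 = 0  t=0,i=2
  .#. -> .   bit 2 = 0  t=0,i=0
  ..# -> .   bit 1 = 0  t=1,i=3
  ... -> #   bit 0 = 1  t=1,i=11
  bits 01110001 = 113

113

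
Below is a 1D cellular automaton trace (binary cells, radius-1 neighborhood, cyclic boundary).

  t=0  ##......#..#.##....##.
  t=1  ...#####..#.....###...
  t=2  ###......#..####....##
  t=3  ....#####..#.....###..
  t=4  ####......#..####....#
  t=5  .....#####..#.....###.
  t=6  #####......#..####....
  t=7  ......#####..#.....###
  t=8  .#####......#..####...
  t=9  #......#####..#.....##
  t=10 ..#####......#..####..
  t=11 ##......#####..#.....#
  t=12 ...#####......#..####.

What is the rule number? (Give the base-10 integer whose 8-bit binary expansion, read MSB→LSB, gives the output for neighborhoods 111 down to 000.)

  [7] ### => .  t=1,i=4
  [6] ##. => .  t=0,i=1
  [5] #.# => .  t=0,i=12
  [4] #.. => .  t=0,i=2
  [3] .## => .  t=0,i=0
  [2] .#. => .  t=0,i=8
  [1] ..# => #  t=0,i=7
  [0] ... => #  t=0,i=3
  bits 00000011 = 3

3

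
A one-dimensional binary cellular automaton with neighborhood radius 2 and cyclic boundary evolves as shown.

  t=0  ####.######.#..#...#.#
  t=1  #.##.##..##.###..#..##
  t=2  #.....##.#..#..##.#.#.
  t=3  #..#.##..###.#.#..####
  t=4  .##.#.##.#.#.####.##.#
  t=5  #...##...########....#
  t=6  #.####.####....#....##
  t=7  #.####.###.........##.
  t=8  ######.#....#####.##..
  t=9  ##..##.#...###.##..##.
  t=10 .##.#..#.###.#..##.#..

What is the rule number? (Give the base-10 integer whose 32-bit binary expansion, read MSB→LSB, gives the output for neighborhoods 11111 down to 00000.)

  ##### -> .   bit 31 = 0  t=0,i=1
  ####. -> #   bit 30 = 1  t=0,i=2
  ###.# -> #   bit 29 = 1  t=0,i=3
  ###.. -> .   bit 28 = 0  t=1,i=14
  ##.## -> .   bit 27 = 0  t=0,i=4
  ##.#. -> .   bit 26 = 0  t=0,i=11
  ##..# -> #   bit 25 = 1  t=1,i=7
  ##... -> .   bit 24 = 0  t=5,i=1
  #.### -> #   bit 23 = 1  t=0,i=5
  #.##. -> .   bit 22 = 0  t=1,i=2
  #.#.# -> #   bit 21 = 1  t=2,i=18
  #.#.. -> #   bit 20 = 1  t=0,i=12
  #..## -> .   bit 19 = 0  t=1,i=8
  #..#. -> #   bit 18 = 1  t=0,i=14
  #...# -> #   bit 17 = 1  t=0,i=17
  #.... -> .   bit 16 = 0  t=2,i=2
  .#### -> #   bit 15 = 1  t=0,i=0
  .###. -> .   bit 14 = 0  t=1,i=13
  .##.# -> .   bit 13 = 0  t=1,i=3
  .##.. -> #   bit 12 = 1  t=1,i=6
  .#.## -> #   bit 11 = 1  t=0,i=20
  .#.#. -> #   bit 10 = 1  t=2,i=19
  .#..# -> #   bit 9 = 1  t=0,i=13
  .#... -> .   bit 8 = 0  t=0,i=16
  ..### -> #   bit 7 = 1  t=1,i=20
  ..##. -> #   bit 6 = 1  t=1,i=9
  ..#.# -> .   bit 5 = 0  t=0,i=19
  ..#.. -> .   bit 4 = 0  t=0,i=15
  ...## -> #   bit 3 = 1  t=2,i=5
  ...#. -> .   bit 2 = 0  t=0,i=18
  ....# -> .   bit 1 = 0  t=2,i=4
  ..... -> #   bit 0 = 1  t=2,i=3
  bits 01100010101101101001111011001001 = 1656135369

1656135369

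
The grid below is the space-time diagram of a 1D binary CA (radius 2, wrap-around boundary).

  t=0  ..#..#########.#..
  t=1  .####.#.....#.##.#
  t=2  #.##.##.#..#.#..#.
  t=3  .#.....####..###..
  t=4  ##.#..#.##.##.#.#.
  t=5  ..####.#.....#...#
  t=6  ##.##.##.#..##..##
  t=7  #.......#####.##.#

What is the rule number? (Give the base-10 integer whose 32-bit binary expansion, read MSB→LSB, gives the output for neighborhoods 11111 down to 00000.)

1193134684

  [31] ##### => .  t=0,i=7
  [30] ####. => #  t=0,i=12
  [29] ###.# => .  t=0,i=13
  [28] ###.. => .  t=3,i=10
  [27] ##.## => .  t=2,i=4
  [26] ##.#. => #  t=0,i=14
  [25] ##..# => #  t=3,i=11
  [24] ##... => #  t=3,i=16
  [23] #.### => .  t=1,i=1
  [22] #.##. => .  t=1,i=14
  [21] #.#.# => .  t=1,i=17
  [20] #.#.. => #  t=0,i=15
  [19] #..## => #  t=0,i=4
  [18] #..#. => #  t=2,i=10
  [17] #...# => .  t=3,i=17
  [16] #.... => #  t=0,i=17
  [15] .#### => #  t=0,i=6
  [14] .###. => #  t=3,i=14
  [13] .##.# => .  t=1,i=15
  [12] .##.. => .  t=6,i=13
  [11] .#.## => #  t=1,i=0
  [10] .#.#. => .  t=2,i=12
  [9] .#..# => #  t=0,i=3
  [8] .#... => .  t=0,i=16
  [7] ..### => .  t=0,i=5
  [6] ..##. => #  t=6,i=12
  [5] ..#.# => .  t=1,i=12
  [4] ..#.. => #  t=0,i=2
  [3] ...## => #  t=3,i=6
  [2] ...#. => #  t=0,i=1
  [1] ....# => .  t=0,i=0
  [0] ..... => .  t=1,i=9
  bits 01000111000111011100101001011100 = 1193134684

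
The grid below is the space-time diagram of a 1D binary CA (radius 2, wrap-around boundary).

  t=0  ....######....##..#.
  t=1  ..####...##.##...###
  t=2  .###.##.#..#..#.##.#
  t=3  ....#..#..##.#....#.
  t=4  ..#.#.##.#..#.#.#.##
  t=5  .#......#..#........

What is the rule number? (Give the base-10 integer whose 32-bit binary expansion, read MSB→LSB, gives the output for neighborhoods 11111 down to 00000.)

487358874

  nb #####: next=.  (t=0,i=6, bit31=0)
  nb ####.: next=.  (t=0,i=8, bit30=0)
  nb ###.#: next=.  (t=2,i=3, bit29=0)
  nb ###..: next=#  (t=0,i=9, bit28=1)
  nb ##.##: next=#  (t=1,i=11, bit27=1)
  nb ##.#.: next=#  (t=2,i=7, bit26=1)
  nb ##..#: next=.  (t=0,i=16, bit25=0)
  nb ##...: next=#  (t=0,i=10, bit24=1)
  nb #.###: next=.  (t=2,i=1, bit23=0)
  nb #.##.: next=.  (t=1,i=12, bit22=0)
  nb #.#.#: next=.  (t=2,i=19, bit21=0)
  nb #.#..: next=.  (t=2,i=8, bit20=0)
  nb #..##: next=#  (t=1,i=1, bit19=1)
  nb #..#.: next=#  (t=0,i=17, bit18=1)
  nb #...#: next=.  (t=1,i=7, bit17=0)
  nb #....: next=.  (t=0,i=0, bit16=0)
  nb .####: next=#  (t=0,i=5, bit15=1)
  nb .###.: next=.  (t=1,i=18, bit14=0)
  nb .##.#: next=.  (t=1,i=10, bit13=0)
  nb .##..: next=.  (t=0,i=15, bit12=0)
  nb .#.##: next=.  (t=2,i=0, bit11=0)
  nb .#.#.: next=.  (t=4,i=3, bit10=0)
  nb .#..#: next=.  (t=2,i=9, bit9=0)
  nb .#...: next=#  (t=0,i=19, bit8=1)
  nb ..###: next=#  (t=0,i=4, bit7=1)
  nb ..##.: next=.  (t=0,i=14, bit6=0)
  nb ..#.#: next=.  (t=2,i=14, bit5=0)
  nb ..#..: next=#  (t=0,i=18, bit4=1)
  nb ...##: next=#  (t=0,i=3, bit3=1)
  nb ...#.: next=.  (t=3,i=3, bit2=0)
  nb ....#: next=#  (t=0,i=2, bit1=1)
  nb .....: next=.  (t=0,i=1, bit0=0)
  bits 00011101000011001000000110011010 = 487358874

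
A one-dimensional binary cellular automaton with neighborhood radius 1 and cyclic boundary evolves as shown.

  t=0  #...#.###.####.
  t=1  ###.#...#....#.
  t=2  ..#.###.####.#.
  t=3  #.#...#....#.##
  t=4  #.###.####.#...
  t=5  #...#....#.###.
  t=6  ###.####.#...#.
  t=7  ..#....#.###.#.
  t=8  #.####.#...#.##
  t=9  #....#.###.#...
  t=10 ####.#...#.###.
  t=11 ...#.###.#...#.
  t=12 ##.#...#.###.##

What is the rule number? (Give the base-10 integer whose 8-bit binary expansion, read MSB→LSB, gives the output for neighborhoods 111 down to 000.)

  [7] ### => .  t=0,i=7
  [6] ##. => #  t=0,i=8
  [5] #.# => .  t=0,i=5
  [4] #.. => #  t=0,i=1
  [3] .## => .  t=0,i=6
  [2] .#. => #  t=0,i=0
  [1] ..# => .  t=0,i=3
  [0] ... => #  t=0,i=2
  bits 01010101 = 85

85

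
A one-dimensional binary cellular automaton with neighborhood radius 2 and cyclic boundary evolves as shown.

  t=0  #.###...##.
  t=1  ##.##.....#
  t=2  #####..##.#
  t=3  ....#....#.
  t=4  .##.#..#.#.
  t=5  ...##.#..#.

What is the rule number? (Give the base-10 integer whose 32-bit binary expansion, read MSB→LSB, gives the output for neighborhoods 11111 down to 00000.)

  [31] ##### => .  t=2,i=1
  [30] ####. => .  t=2,i=3
  [29] ###.# => #  t=1,i=1
  [28] ###.. => #  t=0,i=4
  [27] ##.## => #  t=1,i=2
  [26] ##.#. => #  t=0,i=10
  [25] ##..# => .  t=2,i=5
  [24] ##... => .  t=0,i=5
  [23] #.### => .  t=0,i=2
  [22] #.##. => #  t=1,i=3
  [21] #.#.# => #  t=0,i=0
  [20] #.#.. => #  t=4,i=4
  [19] #..## => .  t=2,i=6
  [18] #..#. => #  t=4,i=6
  [17] #...# => .  t=0,i=6
  [16] #.... => .  t=1,i=6
  [15] .#### => .  t=2,i=0
  [14] .###. => #  t=0,i=3
  [13] .##.# => .  t=0,i=9
  [12] .##.. => #  t=1,i=4
  [11] .#.## => #  t=0,i=1
  [10] .#.#. => .  t=4,i=8
  [9] .#..# => .  t=4,i=5
  [8] .#... => .  t=3,i=5
  [7] ..### => #  t=1,i=10
  [6] ..##. => .  t=0,i=8
  [5] ..#.# => .  t=4,i=7
  [4] ..#.. => #  t=3,i=4
  [3] ...## => .  t=0,i=7
  [2] ...#. => .  t=3,i=3
  [1] ....# => #  t=1,i=8
  [0] ..... => #  t=1,i=7
  bits 00111100011101000101100010010011 = 1014257811

1014257811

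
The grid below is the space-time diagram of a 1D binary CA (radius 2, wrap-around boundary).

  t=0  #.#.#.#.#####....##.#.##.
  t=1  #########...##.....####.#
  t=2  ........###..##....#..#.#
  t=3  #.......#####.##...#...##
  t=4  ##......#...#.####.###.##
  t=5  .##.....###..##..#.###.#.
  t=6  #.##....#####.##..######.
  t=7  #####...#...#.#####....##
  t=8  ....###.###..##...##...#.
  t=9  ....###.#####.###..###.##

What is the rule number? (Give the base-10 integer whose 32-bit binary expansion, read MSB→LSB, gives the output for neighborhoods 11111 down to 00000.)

939154832

  #####|.  b31=0 t=0,i=10
  ####.|.  b30=0 t=0,i=11
  ###.#|#  b29=1 t=1,i=22
  ###..|#  b28=1 t=0,i=12
  ##.##|.  b27=0 t=1,i=23
  ##.#.|#  b26=1 t=0,i=19
  ##..#|#  b25=1 t=2,i=11
  ##...|#  b24=1 t=0,i=13
  #.###|#  b23=1 t=0,i=8
  #.##.|#  b22=1 t=0,i=22
  #.#.#|#  b21=1 t=0,i=0
  #.#..|#  b20=1 t=2,i=24
  #..##|#  b19=1 t=2,i=12
  #..#.|.  b18=0 t=2,i=21
  #...#|#  b17=1 t=1,i=10
  #....|.  b16=0 t=0,i=14
  .####|.  b15=0 t=0,i=9
  .###.|#  b14=1 t=2,i=9
  .##.#|.  b13=0 t=0,i=18
  .##..|#  b12=1 t=1,i=13
  .#.##|#  b11=1 t=0,i=7
  .#.#.|#  b10=1 t=0,i=1
  .#..#|.  b9=0 t=2,i=20
  .#...|#  b8=1 t=2,i=0
  ..###|#  b7=1 t=1,i=19
  ..##.|.  b6=0 t=0,i=17
  ..#.#|.  b5=0 t=2,i=22
  ..#..|#  b4=1 t=2,i=19
  ...##|.  b3=0 t=0,i=16
  ...#.|.  b2=0 t=2,i=18
  ....#|.  b1=0 t=0,i=15
  .....|.  b0=0 t=1,i=16
  bits 00110111111110100101110110010000 = 939154832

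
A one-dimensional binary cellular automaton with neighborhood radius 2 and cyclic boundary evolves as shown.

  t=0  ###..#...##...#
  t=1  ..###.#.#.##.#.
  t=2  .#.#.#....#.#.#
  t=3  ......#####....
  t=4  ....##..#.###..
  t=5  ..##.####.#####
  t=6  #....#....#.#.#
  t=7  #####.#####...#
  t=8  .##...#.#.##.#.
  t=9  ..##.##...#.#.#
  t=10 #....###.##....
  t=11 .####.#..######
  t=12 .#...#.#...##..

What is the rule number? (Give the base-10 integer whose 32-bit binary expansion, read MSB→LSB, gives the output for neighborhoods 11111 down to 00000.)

  [31] ##### => #  t=3,i=8
  [30] ####. => .  t=0,i=1
  [29] ###.# => .  t=1,i=4
  [28] ###.. => #  t=0,i=2
  [27] ##.## => .  t=5,i=4
  [26] ##.#. => #  t=1,i=5
  [25] ##..# => #  t=0,i=3
  [24] ##... => #  t=0,i=11
  [23] #.### => #  t=4,i=10
  [22] #.##. => #  t=1,i=10
  [21] #.#.# => .  t=1,i=6
  [20] #.#.. => .  t=1,i=13
  [19] #..## => .  t=5,i=1
  [18] #..#. => #  t=0,i=4
  [17] #...# => .  t=0,i=7
  [16] #.... => #  t=2,i=7
  [15] .#### => .  t=0,i=0
  [14] .###. => #  t=1,i=3
  [13] .##.# => .  t=1,i=11
  [12] .##.. => #  t=0,i=10
  [11] .#.## => .  t=1,i=9
  [10] .#.#. => .  t=1,i=7
  [9] .#..# => #  t=8,i=14
  [8] .#... => #  t=0,i=6
  [7] ..### => .  t=0,i=14
  [6] ..##. => .  t=0,i=9
  [5] ..#.# => #  t=2,i=10
  [4] ..#.. => .  t=0,i=5
  [3] ...## => #  t=0,i=8
  [2] ...#. => #  t=2,i=9
  [1] ....# => #  t=2,i=8
  [0] ..... => .  t=3,i=0
  bits 10010111110001010101001100101110 = 2546291502

2546291502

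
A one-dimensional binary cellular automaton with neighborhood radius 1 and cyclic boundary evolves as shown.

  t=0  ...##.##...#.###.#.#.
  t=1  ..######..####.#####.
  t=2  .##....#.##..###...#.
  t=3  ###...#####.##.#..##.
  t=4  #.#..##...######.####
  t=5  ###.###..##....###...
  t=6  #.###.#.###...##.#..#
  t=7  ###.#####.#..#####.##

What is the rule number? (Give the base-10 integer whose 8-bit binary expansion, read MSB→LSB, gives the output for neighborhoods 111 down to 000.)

  ### -> .   bit 7 = 0  t=0,i=14
  ##. -> #   bit 6 = 1  t=0,i=4
  #.# -> #   bit 5 = 1  t=0,i=5
  #.. -> .   bit 4 = 0  t=0,i=8
  .## -> #   bit 3 = 1  t=0,i=3
  .#. -> #   bit 2 = 1  t=0,i=11
  ..# -> #   bit 1 = 1  t=0,i=2
  ... -> .   bit 0 = 0  t=0,i=0
  bits 01101110 = 110

110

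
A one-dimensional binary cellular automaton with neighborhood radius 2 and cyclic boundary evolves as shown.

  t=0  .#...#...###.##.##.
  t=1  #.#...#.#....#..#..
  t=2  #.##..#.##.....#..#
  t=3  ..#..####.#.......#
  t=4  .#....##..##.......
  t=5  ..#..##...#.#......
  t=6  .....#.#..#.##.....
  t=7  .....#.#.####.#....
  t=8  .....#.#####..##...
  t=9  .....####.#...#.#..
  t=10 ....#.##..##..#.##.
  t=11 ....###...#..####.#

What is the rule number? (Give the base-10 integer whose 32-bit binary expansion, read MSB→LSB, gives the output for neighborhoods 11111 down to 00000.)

1106545000

  #####|.  b31=0 t=8,i=9
  ####.|#  b30=1 t=3,i=7
  ###.#|.  b29=0 t=0,i=11
  ###..|.  b28=0 t=8,i=11
  ##.##|.  b27=0 t=0,i=12
  ##.#.|.  b26=0 t=3,i=9
  ##..#|.  b25=0 t=0,i=18
  ##...|#  b24=1 t=2,i=10
  #.###|#  b23=1 t=7,i=9
  #.##.|#  b22=1 t=0,i=13
  #.#.#|#  b21=1 t=7,i=7
  #.#..|#  b20=1 t=1,i=2
  #..##|.  b19=0 t=2,i=17
  #..#.|#  b18=1 t=0,i=0
  #...#|.  b17=0 t=0,i=3
  #....|.  b16=0 t=1,i=10
  .####|#  b15=1 t=3,i=6
  .###.|.  b14=0 t=0,i=10
  .##.#|.  b13=0 t=0,i=14
  .##..|.  b12=0 t=0,i=17
  .#.##|#  b11=1 t=2,i=7
  .#.#.|.  b10=0 t=1,i=1
  .#..#|.  b9=0 t=1,i=14
  .#...|#  b8=1 t=0,i=2
  ..###|.  b7=0 t=0,i=9
  ..##.|#  b6=1 t=2,i=18
  ..#.#|#  b5=1 t=1,i=0
  ..#..|.  b4=0 t=0,i=1
  ...##|#  b3=1 t=0,i=8
  ...#.|.  b2=0 t=0,i=4
  ....#|.  b1=0 t=1,i=11
  .....|.  b0=0 t=2,i=12
  bits 01000001111101001000100101101000 = 1106545000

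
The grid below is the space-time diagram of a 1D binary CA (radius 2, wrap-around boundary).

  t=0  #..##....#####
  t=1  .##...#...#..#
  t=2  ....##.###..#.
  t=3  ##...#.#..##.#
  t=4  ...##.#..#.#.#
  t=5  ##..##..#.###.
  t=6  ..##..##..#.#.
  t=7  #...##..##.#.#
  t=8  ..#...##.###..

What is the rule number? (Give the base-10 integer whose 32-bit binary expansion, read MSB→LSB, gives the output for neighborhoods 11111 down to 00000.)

1722787077

  [31] ##### => .  t=0,i=11
  [30] ####. => #  t=0,i=13
  [29] ###.# => #  t=5,i=12
  [28] ###.. => .  t=0,i=0
  [27] ##.## => .  t=2,i=6
  [26] ##.#. => #  t=4,i=5
  [25] ##..# => #  t=0,i=1
  [24] ##... => .  t=0,i=5
  [23] #.### => #  t=2,i=7
  [22] #.##. => .  t=1,i=1
  [21] #.#.# => #  t=4,i=11
  [20] #.#.. => .  t=3,i=7
  [19] #..## => #  t=0,i=2
  [18] #..#. => #  t=1,i=12
  [17] #...# => #  t=1,i=4
  [16] #.... => #  t=0,i=6
  [15] .#### => #  t=0,i=10
  [14] .###. => .  t=2,i=8
  [13] .##.# => #  t=2,i=5
  [12] .##.. => .  t=0,i=4
  [11] .#.## => .  t=1,i=0
  [10] .#.#. => #  t=3,i=6
  [9] .#..# => .  t=1,i=11
  [8] .#... => #  t=1,i=7
  [7] ..### => .  t=0,i=9
  [6] ..##. => .  t=0,i=3
  [5] ..#.# => .  t=1,i=13
  [4] ..#.. => .  t=1,i=6
  [3] ...## => .  t=0,i=8
  [2] ...#. => #  t=1,i=5
  [1] ....# => .  t=0,i=7
  [0] ..... => #  t=2,i=1
  bits 01100110101011111010010100000101 = 1722787077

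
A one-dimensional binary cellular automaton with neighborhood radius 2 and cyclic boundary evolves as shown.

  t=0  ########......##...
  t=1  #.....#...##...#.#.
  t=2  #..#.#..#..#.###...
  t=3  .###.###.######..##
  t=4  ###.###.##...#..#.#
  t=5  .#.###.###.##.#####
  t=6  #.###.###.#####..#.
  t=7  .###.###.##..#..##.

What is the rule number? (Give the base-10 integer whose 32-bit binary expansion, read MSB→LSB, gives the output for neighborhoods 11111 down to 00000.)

  [31] ##### => .  t=0,i=2
  [30] ####. => #  t=0,i=6
  [29] ###.# => .  t=3,i=3
  [28] ###.. => .  t=0,i=7
  [27] ##.## => #  t=3,i=0
  [26] ##.#. => #  t=5,i=0
  [25] ##..# => .  t=3,i=15
  [24] ##... => .  t=0,i=8
  [23] #.### => #  t=2,i=13
  [22] #.##. => #  t=4,i=8
  [21] #.#.# => .  t=1,i=17
  [20] #.#.. => #  t=1,i=0
  [19] #..## => #  t=3,i=16
  [18] #..#. => #  t=2,i=2
  [17] #...# => #  t=0,i=17
  [16] #.... => .  t=0,i=9
  [15] .#### => .  t=0,i=1
  [14] .###. => #  t=2,i=14
  [13] .##.# => #  t=3,i=18
  [12] .##.. => #  t=0,i=15
  [11] .#.## => #  t=2,i=12
  [10] .#.#. => .  t=1,i=16
  [9] .#..# => #  t=2,i=1
  [8] .#... => .  t=1,i=1
  [7] ..### => #  t=0,i=0
  [6] ..##. => .  t=0,i=14
  [5] ..#.# => #  t=1,i=15
  [4] ..#.. => .  t=1,i=6
  [3] ...## => .  t=0,i=13
  [2] ...#. => #  t=1,i=5
  [1] ....# => .  t=0,i=12
  [0] ..... => #  t=0,i=10
  bits 01001100110111100111101010100101 = 1289648805

1289648805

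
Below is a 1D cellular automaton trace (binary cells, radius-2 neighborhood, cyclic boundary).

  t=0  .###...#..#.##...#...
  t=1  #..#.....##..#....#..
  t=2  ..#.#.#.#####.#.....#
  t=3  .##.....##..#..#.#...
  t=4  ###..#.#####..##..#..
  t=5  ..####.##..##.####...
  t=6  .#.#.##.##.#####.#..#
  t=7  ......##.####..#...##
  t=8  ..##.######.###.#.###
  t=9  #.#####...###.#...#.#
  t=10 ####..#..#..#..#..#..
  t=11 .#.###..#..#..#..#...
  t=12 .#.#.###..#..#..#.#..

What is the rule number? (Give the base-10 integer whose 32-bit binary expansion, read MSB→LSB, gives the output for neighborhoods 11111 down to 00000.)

981774697

  [31] ##### => .  t=2,i=10
  [30] ####. => .  t=2,i=11
  [29] ###.# => #  t=2,i=12
  [28] ###.. => #  t=0,i=3
  [27] ##.## => #  t=5,i=6
  [26] ##.#. => .  t=2,i=13
  [25] ##..# => #  t=1,i=11
  [24] ##... => .  t=0,i=4
  [23] #.### => #  t=2,i=8
  [22] #.##. => .  t=0,i=12
  [21] #.#.# => .  t=2,i=4
  [20] #.#.. => .  t=2,i=14
  [19] #..## => .  t=4,i=13
  [18] #..#. => #  t=0,i=9
  [17] #...# => .  t=0,i=5
  [16] #.... => .  t=0,i=19
  [15] .#### => #  t=2,i=9
  [14] .###. => .  t=0,i=2
  [13] .##.# => #  t=5,i=12
  [12] .##.. => #  t=0,i=13
  [11] .#.## => .  t=0,i=11
  [10] .#.#. => .  t=2,i=3
  [9] .#..# => .  t=0,i=8
  [8] .#... => #  t=0,i=18
  [7] ..### => .  t=0,i=1
  [6] ..##. => #  t=1,i=9
  [5] ..#.# => #  t=0,i=10
  [4] ..#.. => .  t=0,i=7
  [3] ...## => #  t=0,i=0
  [2] ...#. => .  t=0,i=6
  [1] ....# => .  t=0,i=20
  [0] ..... => #  t=1,i=6
  bits 00111010100001001011000101101001 = 981774697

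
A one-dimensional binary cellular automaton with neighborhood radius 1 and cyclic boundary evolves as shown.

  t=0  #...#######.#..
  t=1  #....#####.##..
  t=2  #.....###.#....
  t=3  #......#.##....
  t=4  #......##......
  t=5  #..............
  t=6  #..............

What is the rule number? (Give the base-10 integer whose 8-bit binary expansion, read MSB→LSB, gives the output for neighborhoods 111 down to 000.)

164

  [7] ### => #  t=0,i=5
  [6] ##. => .  t=0,i=10
  [5] #.# => #  t=0,i=11
  [4] #.. => .  t=0,i=1
  [3] .## => .  t=0,i=4
  [2] .#. => #  t=0,i=0
  [1] ..# => .  t=0,i=3
  [0] ... => .  t=0,i=2
  bits 10100100 = 164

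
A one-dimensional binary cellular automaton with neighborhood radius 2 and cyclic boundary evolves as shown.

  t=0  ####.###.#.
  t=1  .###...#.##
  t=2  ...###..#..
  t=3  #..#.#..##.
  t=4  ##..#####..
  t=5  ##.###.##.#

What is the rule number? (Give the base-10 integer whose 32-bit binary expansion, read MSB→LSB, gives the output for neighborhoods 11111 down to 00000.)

  nb #####: next=.  (t=4,i=6, bit31=0)
  nb ####.: next=#  (t=0,i=2, bit30=1)
  nb ###.#: next=#  (t=0,i=3, bit29=1)
  nb ###..: next=#  (t=1,i=3, bit28=1)
  nb ##.##: next=.  (t=0,i=4, bit27=0)
  nb ##.#.: next=.  (t=0,i=8, bit26=0)
  nb ##..#: next=.  (t=2,i=6, bit25=0)
  nb ##...: next=#  (t=1,i=4, bit24=1)
  nb #.###: next=.  (t=0,i=0, bit23=0)
  nb #.##.: next=.  (t=1,i=9, bit22=0)
  nb #.#.#: next=#  (t=0,i=9, bit21=1)
  nb #.#..: next=#  (t=3,i=0, bit20=1)
  nb #..##: next=#  (t=3,i=7, bit19=1)
  nb #..#.: next=.  (t=2,i=7, bit18=0)
  nb #...#: next=#  (t=1,i=5, bit17=1)
  nb #....: next=.  (t=2,i=10, bit16=0)
  nb .####: next=#  (t=0,i=1, bit15=1)
  nb .###.: next=.  (t=0,i=6, bit14=0)
  nb .##.#: next=.  (t=1,i=10, bit13=0)
  nb .##..: next=#  (t=4,i=1, bit12=1)
  nb .#.##: next=#  (t=0,i=10, bit11=1)
  nb .#.#.: next=#  (t=3,i=4, bit10=1)
  nb .#..#: next=#  (t=3,i=1, bit9=1)
  nb .#...: next=#  (t=2,i=9, bit8=1)
  nb ..###: next=#  (t=2,i=3, bit7=1)
  nb ..##.: next=#  (t=3,i=8, bit6=1)
  nb ..#.#: next=.  (t=1,i=7, bit5=0)
  nb ..#..: next=#  (t=2,i=8, bit4=1)
  nb ...##: next=.  (t=2,i=2, bit3=0)
  nb ...#.: next=.  (t=1,i=6, bit2=0)
  nb ....#: next=.  (t=2,i=1, bit1=0)
  nb .....: next=#  (t=2,i=0, bit0=1)
  bits 01110001001110101001111111010001 = 1899667409

1899667409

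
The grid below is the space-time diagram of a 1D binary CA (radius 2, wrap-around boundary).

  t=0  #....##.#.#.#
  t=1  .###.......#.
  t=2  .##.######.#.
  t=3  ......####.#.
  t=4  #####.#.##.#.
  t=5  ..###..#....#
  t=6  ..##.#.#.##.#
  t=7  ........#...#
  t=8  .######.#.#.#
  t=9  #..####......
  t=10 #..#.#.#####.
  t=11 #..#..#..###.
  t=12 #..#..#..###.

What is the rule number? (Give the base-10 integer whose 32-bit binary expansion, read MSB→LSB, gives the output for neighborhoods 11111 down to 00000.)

  [31] ##### => #  t=2,i=6
  [30] ####. => #  t=2,i=8
  [29] ###.# => #  t=2,i=9
  [28] ###.. => .  t=1,i=3
  [27] ##.## => .  t=2,i=3
  [26] ##.#. => .  t=0,i=7
  [25] ##..# => #  t=5,i=5
  [24] ##... => #  t=0,i=1
  [23] #.### => .  t=2,i=4
  [22] #.##. => .  t=0,i=12
  [21] #.#.# => .  t=0,i=8
  [20] #.#.. => #  t=2,i=11
  [19] #..## => .  t=1,i=0
  [18] #..#. => .  t=5,i=6
  [17] #...# => #  t=7,i=10
  [16] #.... => #  t=0,i=2
  [15] .#### => .  t=2,i=5
  [14] .###. => #  t=1,i=2
  [13] .##.# => .  t=0,i=6
  [12] .##.. => .  t=0,i=0
  [11] .#.## => #  t=0,i=11
  [10] .#.#. => .  t=0,i=9
  [9] .#..# => .  t=1,i=12
  [8] .#... => .  t=3,i=12
  [7] ..### => #  t=1,i=1
  [6] ..##. => .  t=0,i=5
  [5] ..#.# => #  t=10,i=3
  [4] ..#.. => #  t=1,i=11
  [3] ...## => .  t=0,i=4
  [2] ...#. => .  t=1,i=10
  [1] ....# => #  t=0,i=3
  [0] ..... => #  t=1,i=6
  bits 11100011000100110100100010110011 = 3809691827

3809691827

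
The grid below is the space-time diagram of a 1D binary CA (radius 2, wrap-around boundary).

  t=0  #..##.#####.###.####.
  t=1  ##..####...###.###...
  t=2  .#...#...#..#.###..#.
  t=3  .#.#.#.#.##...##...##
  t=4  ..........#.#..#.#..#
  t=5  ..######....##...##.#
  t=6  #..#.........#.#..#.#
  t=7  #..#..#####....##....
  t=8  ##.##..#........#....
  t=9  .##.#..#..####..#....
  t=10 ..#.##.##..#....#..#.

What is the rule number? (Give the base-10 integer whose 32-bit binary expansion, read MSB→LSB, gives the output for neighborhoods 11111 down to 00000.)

  ##### -> .   bit 31 = 0  t=0,i=8
  ####. -> .   bit 30 = 0  t=0,i=9
  ###.# -> .   bit 29 = 0  t=0,i=10
  ###.. -> .   bit 28 = 0  t=1,i=7
  ##.## -> #   bit 27 = 1  t=0,i=5
  ##.#. -> .   bit 26 = 0  t=0,i=20
  ##..# -> .   bit 25 = 0  t=1,i=2
  ##... -> .   bit 24 = 0  t=1,i=8
  #.### -> #   bit 23 = 1  t=0,i=6
  #.##. -> .   bit 22 = 0  t=3,i=9
  #.#.# -> .   bit 21 = 0  t=3,i=1
  #.#.. -> #   bit 20 = 1  t=0,i=0
  #..## -> .   bit 19 = 0  t=0,i=2
  #..#. -> .   bit 18 = 0  t=2,i=0
  #...# -> #   bit 17 = 1  t=1,i=9
  #.... -> .   bit 16 = 0  t=4,i=1
  .#### -> #   bit 15 = 1  t=0,i=7
  .###. -> #   bit 14 = 1  t=0,i=13
  .##.# -> #   bit 13 = 1  t=0,i=4
  .##.. -> #   bit 12 = 1  t=1,i=1
  .#.## -> .   bit 11 = 0  t=2,i=13
  .#.#. -> .   bit 10 = 0  t=3,i=2
  .#..# -> #   bit 9 = 1  t=0,i=1
  .#... -> .   bit 8 = 0  t=2,i=2
  ..### -> .   bit 7 = 0  t=1,i=4
  ..##. -> .   bit 6 = 0  t=0,i=3
  ..#.# -> .   bit 5 = 0  t=2,i=12
  ..#.. -> #   bit 4 = 1  t=2,i=1
  ...## -> .   bit 3 = 0  t=1,i=10
  ...#. -> .   bit 2 = 0  t=2,i=4
  ....# -> .   bit 1 = 0  t=4,i=8
  ..... -> #   bit 0 = 1  t=4,i=2
  bits 00001000100100101111001000010001 = 143847953

143847953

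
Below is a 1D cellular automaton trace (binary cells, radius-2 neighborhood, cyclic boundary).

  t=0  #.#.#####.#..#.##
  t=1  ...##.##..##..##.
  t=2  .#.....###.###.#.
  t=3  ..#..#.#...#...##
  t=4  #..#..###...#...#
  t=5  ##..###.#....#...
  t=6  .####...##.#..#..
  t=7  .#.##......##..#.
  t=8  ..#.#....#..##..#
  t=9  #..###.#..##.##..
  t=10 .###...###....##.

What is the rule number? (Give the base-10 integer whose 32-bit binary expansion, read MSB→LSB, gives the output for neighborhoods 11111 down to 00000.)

3533184898

  nb #####: next=#  (t=0,i=6, bit31=1)
  nb ####.: next=#  (t=0,i=7, bit30=1)
  nb ###.#: next=.  (t=0,i=0, bit29=0)
  nb ###..: next=#  (t=4,i=8, bit28=1)
  nb ##.##: next=.  (t=1,i=5, bit27=0)
  nb ##.#.: next=.  (t=0,i=1, bit26=0)
  nb ##..#: next=#  (t=1,i=8, bit25=1)
  nb ##...: next=.  (t=1,i=16, bit24=0)
  nb #.###: next=#  (t=0,i=4, bit23=1)
  nb #.##.: next=.  (t=1,i=6, bit22=0)
  nb #.#.#: next=.  (t=0,i=2, bit21=0)
  nb #.#..: next=#  (t=0,i=10, bit20=1)
  nb #..##: next=#  (t=1,i=9, bit19=1)
  nb #..#.: next=.  (t=0,i=12, bit18=0)
  nb #...#: next=.  (t=3,i=9, bit17=0)
  nb #....: next=.  (t=1,i=0, bit16=0)
  nb .####: next=.  (t=0,i=5, bit15=0)
  nb .###.: next=.  (t=0,i=16, bit14=0)
  nb .##.#: next=.  (t=1,i=4, bit13=0)
  nb .##..: next=#  (t=1,i=7, bit12=1)
  nb .#.##: next=#  (t=0,i=3, bit11=1)
  nb .#.#.: next=#  (t=3,i=6, bit10=1)
  nb .#..#: next=#  (t=0,i=11, bit9=1)
  nb .#...: next=#  (t=2,i=2, bit8=1)
  nb ..###: next=#  (t=2,i=7, bit7=1)
  nb ..##.: next=.  (t=1,i=3, bit6=0)
  nb ..#.#: next=.  (t=0,i=13, bit5=0)
  nb ..#..: next=.  (t=2,i=1, bit4=0)
  nb ...##: next=.  (t=1,i=2, bit3=0)
  nb ...#.: next=.  (t=3,i=10, bit2=0)
  nb ....#: next=#  (t=1,i=1, bit1=1)
  nb .....: next=.  (t=2,i=4, bit0=0)
  bits 11010010100110000001111110000010 = 3533184898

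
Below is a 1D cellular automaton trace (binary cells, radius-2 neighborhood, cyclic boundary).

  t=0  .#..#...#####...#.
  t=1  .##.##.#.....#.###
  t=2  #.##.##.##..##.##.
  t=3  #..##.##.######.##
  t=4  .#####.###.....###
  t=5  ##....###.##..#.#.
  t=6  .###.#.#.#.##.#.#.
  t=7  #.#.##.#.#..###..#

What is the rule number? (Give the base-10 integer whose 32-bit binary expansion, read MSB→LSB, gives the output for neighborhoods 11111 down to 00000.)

  ##### -> .   bit 31 = 0  t=0,i=10
  ####. -> .   bit 30 = 0  t=0,i=11
  ###.# -> .   bit 29 = 0  t=1,i=17
  ###.. -> .   bit 28 = 0  t=0,i=12
  ##.## -> #   bit 27 = 1  t=1,i=0
  ##.#. -> #   bit 26 = 1  t=1,i=6
  ##..# -> #   bit 25 = 1  t=2,i=10
  ##... -> #   bit 24 = 1  t=0,i=13
  #.### -> #   bit 23 = 1  t=1,i=15
  #.##. -> .   bit 22 = 0  t=1,i=1
  #.#.# -> #   bit 21 = 1  t=2,i=0
  #.#.. -> .   bit 20 = 0  t=1,i=7
  #..## -> #   bit 19 = 1  t=2,i=11
  #..#. -> .   bit 18 = 0  t=0,i=0
  #...# -> .   bit 17 = 0  t=0,i=6
  #.... -> #   bit 16 = 1  t=1,i=9
  .#### -> .   bit 15 = 0  t=0,i=9
  .###. -> #   bit 14 = 1  t=1,i=16
  .##.# -> #   bit 13 = 1  t=1,i=2
  .##.. -> #   bit 12 = 1  t=2,i=9
  .#.## -> .   bit 11 = 0  t=1,i=14
  .#.#. -> .   bit 10 = 0  t=5,i=15
  .#..# -> #   bit 9 = 1  t=0,i=2
  .#... -> #   bit 8 = 1  t=0,i=5
  ..### -> .   bit 7 = 0  t=0,i=8
  ..##. -> #   bit 6 = 1  t=2,i=12
  ..#.# -> #   bit 5 = 1  t=1,i=13
  ..#.. -> #   bit 4 = 1  t=0,i=1
  ...## -> #   bit 3 = 1  t=0,i=7
  ...#. -> #   bit 2 = 1  t=0,i=15
  ....# -> .   bit 1 = 0  t=1,i=11
  ..... -> .   bit 0 = 0  t=1,i=10
  bits 00001111101010010111001101111100 = 262763388

262763388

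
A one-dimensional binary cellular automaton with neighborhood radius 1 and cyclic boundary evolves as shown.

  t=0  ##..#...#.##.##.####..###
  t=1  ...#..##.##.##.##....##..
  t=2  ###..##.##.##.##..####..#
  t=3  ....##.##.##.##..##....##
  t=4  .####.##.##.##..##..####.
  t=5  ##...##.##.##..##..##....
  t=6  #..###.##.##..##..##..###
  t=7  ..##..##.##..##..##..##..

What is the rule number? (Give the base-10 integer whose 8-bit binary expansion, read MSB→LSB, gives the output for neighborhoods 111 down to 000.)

  ###|.  b7=0 t=0,i=0
  ##.|.  b6=0 t=0,i=1
  #.#|#  b5=1 t=0,i=9
  #..|.  b4=0 t=0,i=2
  .##|#  b3=1 t=0,i=10
  .#.|.  b2=0 t=0,i=4
  ..#|#  b1=1 t=0,i=3
  ...|#  b0=1 t=0,i=6
  bits 00101011 = 43

43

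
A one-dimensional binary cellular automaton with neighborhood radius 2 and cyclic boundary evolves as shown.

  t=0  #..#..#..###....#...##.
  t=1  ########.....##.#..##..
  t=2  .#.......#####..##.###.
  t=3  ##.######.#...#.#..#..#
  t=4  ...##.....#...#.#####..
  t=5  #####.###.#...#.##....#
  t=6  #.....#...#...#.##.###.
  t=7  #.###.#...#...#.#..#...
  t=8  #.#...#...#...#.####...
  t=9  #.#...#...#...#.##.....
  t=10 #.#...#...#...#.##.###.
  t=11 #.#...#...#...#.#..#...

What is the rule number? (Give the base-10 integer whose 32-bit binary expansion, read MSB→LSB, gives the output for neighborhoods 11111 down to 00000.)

49648251

  nb #####: next=.  (t=1,i=2, bit31=0)
  nb ####.: next=.  (t=1,i=6, bit30=0)
  nb ###.#: next=.  (t=3,i=1, bit29=0)
  nb ###..: next=.  (t=0,i=11, bit28=0)
  nb ##.##: next=.  (t=2,i=18, bit27=0)
  nb ##.#.: next=.  (t=0,i=22, bit26=0)
  nb ##..#: next=#  (t=1,i=21, bit25=1)
  nb ##...: next=.  (t=0,i=12, bit24=0)
  nb #.###: next=#  (t=2,i=19, bit23=1)
  nb #.##.: next=#  (t=5,i=16, bit22=1)
  nb #.#.#: next=#  (t=10,i=0, bit21=1)
  nb #.#..: next=#  (t=0,i=0, bit20=1)
  nb #..##: next=.  (t=0,i=8, bit19=0)
  nb #..#.: next=#  (t=0,i=2, bit18=1)
  nb #...#: next=.  (t=0,i=18, bit17=0)
  nb #....: next=#  (t=0,i=13, bit16=1)
  nb .####: next=#  (t=1,i=1, bit15=1)
  nb .###.: next=.  (t=0,i=10, bit14=0)
  nb .##.#: next=.  (t=0,i=21, bit13=0)
  nb .##..: next=#  (t=1,i=20, bit12=1)
  nb .#.##: next=.  (t=4,i=15, bit11=0)
  nb .#.#.: next=.  (t=3,i=15, bit10=0)
  nb .#..#: next=#  (t=0,i=1, bit9=1)
  nb .#...: next=.  (t=0,i=17, bit8=0)
  nb ..###: next=.  (t=0,i=9, bit7=0)
  nb ..##.: next=#  (t=0,i=20, bit6=1)
  nb ..#.#: next=#  (t=3,i=14, bit5=1)
  nb ..#..: next=#  (t=0,i=3, bit4=1)
  nb ...##: next=#  (t=0,i=19, bit3=1)
  nb ...#.: next=.  (t=0,i=15, bit2=0)
  nb ....#: next=#  (t=0,i=14, bit1=1)
  nb .....: next=#  (t=1,i=10, bit0=1)
  bits 00000010111101011001001001111011 = 49648251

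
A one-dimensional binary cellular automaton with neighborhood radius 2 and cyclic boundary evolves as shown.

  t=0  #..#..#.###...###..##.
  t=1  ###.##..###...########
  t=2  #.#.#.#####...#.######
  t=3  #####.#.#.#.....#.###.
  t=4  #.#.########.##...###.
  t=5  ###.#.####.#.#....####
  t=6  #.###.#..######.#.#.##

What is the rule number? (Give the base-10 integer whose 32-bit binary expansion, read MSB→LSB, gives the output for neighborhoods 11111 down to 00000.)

  ##### -> #   bit 31 = 1  t=1,i=0
  ####. -> .   bit 30 = 0  t=1,i=1
  ###.# -> #   bit 29 = 1  t=1,i=2
  ###.. -> #   bit 28 = 1  t=0,i=10
  ##.## -> .   bit 27 = 0  t=1,i=3
  ##.#. -> #   bit 26 = 1  t=0,i=21
  ##..# -> #   bit 25 = 1  t=0,i=17
  ##... -> .   bit 24 = 0  t=0,i=11
  #.### -> #   bit 23 = 1  t=0,i=8
  #.##. -> #   bit 22 = 1  t=1,i=4
  #.#.# -> #   bit 21 = 1  t=2,i=2
  #.#.. -> #   bit 20 = 1  t=0,i=0
  #..## -> #   bit 19 = 1  t=0,i=18
  #..#. -> #   bit 18 = 1  t=0,i=2
  #...# -> .   bit 17 = 0  t=0,i=12
  #.... -> .   bit 16 = 0  t=3,i=12
  .#### -> .   bit 15 = 0  t=1,i=15
  .###. -> #   bit 14 = 1  t=0,i=9
  .##.# -> #   bit 13 = 1  t=0,i=20
  .##.. -> .   bit 12 = 0  t=1,i=5
  .#.## -> .   bit 11 = 0  t=0,i=7
  .#.#. -> #   bit 10 = 1  t=2,i=3
  .#..# -> #   bit 9 = 1  t=0,i=1
  .#... -> #   bit 8 = 1  t=3,i=11
  ..### -> #   bit 7 = 1  t=0,i=14
  ..##. -> #   bit 6 = 1  t=0,i=19
  ..#.# -> .   bit 5 = 0  t=0,i=6
  ..#.. -> .   bit 4 = 0  t=0,i=3
  ...## -> .   bit 3 = 0  t=0,i=13
  ...#. -> .   bit 2 = 0  t=2,i=13
  ....# -> #   bit 1 = 1  t=3,i=14
  ..... -> #   bit 0 = 1  t=3,i=13
  bits 10110110111111000110011111000011 = 3069994947

3069994947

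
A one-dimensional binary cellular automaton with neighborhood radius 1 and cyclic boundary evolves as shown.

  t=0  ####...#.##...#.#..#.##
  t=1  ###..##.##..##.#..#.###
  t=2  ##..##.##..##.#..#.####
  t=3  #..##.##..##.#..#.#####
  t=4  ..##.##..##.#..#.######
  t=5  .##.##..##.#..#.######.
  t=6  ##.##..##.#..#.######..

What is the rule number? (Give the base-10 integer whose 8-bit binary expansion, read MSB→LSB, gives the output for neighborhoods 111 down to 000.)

  nb ###: next=#  (t=0,i=0, bit7=1)
  nb ##.: next=.  (t=0,i=3, bit6=0)
  nb #.#: next=#  (t=0,i=8, bit5=1)
  nb #..: next=.  (t=0,i=4, bit4=0)
  nb .##: next=#  (t=0,i=9, bit3=1)
  nb .#.: next=.  (t=0,i=7, bit2=0)
  nb ..#: next=#  (t=0,i=6, bit1=1)
  nb ...: next=#  (t=0,i=5, bit0=1)
  bits 10101011 = 171

171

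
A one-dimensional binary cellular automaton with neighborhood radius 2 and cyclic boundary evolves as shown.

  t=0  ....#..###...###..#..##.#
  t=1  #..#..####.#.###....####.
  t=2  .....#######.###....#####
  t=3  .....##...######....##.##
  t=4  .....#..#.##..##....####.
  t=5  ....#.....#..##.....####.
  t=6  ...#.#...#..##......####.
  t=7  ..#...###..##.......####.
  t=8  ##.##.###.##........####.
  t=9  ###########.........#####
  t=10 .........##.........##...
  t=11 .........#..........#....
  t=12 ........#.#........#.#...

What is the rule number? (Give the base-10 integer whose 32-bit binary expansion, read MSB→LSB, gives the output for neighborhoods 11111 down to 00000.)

  #####|.  b31=0 t=2,i=7
  ####.|#  b30=1 t=1,i=8
  ###.#|#  b29=1 t=1,i=9
  ###..|#  b28=1 t=0,i=9
  ##.##|#  b27=1 t=2,i=12
  ##.#.|#  b26=1 t=0,i=23
  ##..#|.  b25=0 t=0,i=16
  ##...|.  b24=0 t=0,i=10
  #.###|#  b23=1 t=1,i=13
  #.##.|#  b22=1 t=3,i=23
  #.#.#|#  b21=1 t=1,i=11
  #.#..|.  b20=0 t=0,i=24
  #..##|#  b19=1 t=0,i=6
  #..#.|.  b18=0 t=0,i=17
  #...#|#  b17=1 t=0,i=11
  #....|.  b16=0 t=0,i=1
  .####|#  b15=1 t=1,i=7
  .###.|#  b14=1 t=0,i=8
  .##.#|#  b13=1 t=0,i=22
  .##..|.  b12=0 t=3,i=6
  .#.##|.  b11=0 t=1,i=12
  .#.#.|.  b10=0 t=6,i=4
  .#..#|.  b9=0 t=0,i=5
  .#...|#  b8=1 t=0,i=0
  ..###|#  b7=1 t=0,i=7
  ..##.|#  b6=1 t=0,i=21
  ..#.#|.  b5=0 t=4,i=8
  ..#..|.  b4=0 t=0,i=4
  ...##|.  b3=0 t=0,i=12
  ...#.|#  b2=1 t=0,i=3
  ....#|.  b1=0 t=0,i=2
  .....|.  b0=0 t=2,i=2
  bits 01111100111010101110000111000100 = 2095768004

2095768004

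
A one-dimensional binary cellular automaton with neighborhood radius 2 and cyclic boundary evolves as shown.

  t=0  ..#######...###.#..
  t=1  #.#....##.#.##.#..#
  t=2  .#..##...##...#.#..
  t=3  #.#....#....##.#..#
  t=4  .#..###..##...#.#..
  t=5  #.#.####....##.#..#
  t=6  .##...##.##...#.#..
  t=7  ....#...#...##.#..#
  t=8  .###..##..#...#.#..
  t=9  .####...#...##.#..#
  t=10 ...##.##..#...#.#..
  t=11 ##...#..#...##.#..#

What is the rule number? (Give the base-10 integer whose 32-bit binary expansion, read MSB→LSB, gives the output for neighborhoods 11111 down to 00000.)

  ##### -> .   bit 31 = 0  t=0,i=4
  ####. -> #   bit 30 = 1  t=0,i=7
  ###.# -> .   bit 29 = 0  t=0,i=14
  ###.. -> #   bit 28 = 1  t=0,i=8
  ##.## -> #   bit 27 = 1  t=6,i=8
  ##.#. -> #   bit 26 = 1  t=0,i=15
  ##..# -> #   bit 25 = 1  t=4,i=7
  ##... -> .   bit 24 = 0  t=0,i=9
  #.### -> .   bit 23 = 0  t=5,i=4
  #.##. -> .   bit 22 = 0  t=1,i=12
  #.#.# -> #   bit 21 = 1  t=1,i=10
  #.#.. -> .   bit 20 = 0  t=0,i=16
  #..## -> .   bit 19 = 0  t=1,i=17
  #..#. -> .   bit 18 = 0  t=7,i=17
  #...# -> #   bit 17 = 1  t=0,i=10
  #.... -> #   bit 16 = 1  t=0,i=18
  .#### -> .   bit 15 = 0  t=0,i=3
  .###. -> #   bit 14 = 1  t=0,i=13
  .##.# -> .   bit 13 = 0  t=1,i=0
  .##.. -> .   bit 12 = 0  t=2,i=5
  .#.## -> .   bit 11 = 0  t=1,i=11
  .#.#. -> #   bit 10 = 1  t=2,i=15
  .#..# -> #   bit 9 = 1  t=1,i=16
  .#... -> .   bit 8 = 0  t=0,i=17
  ..### -> #   bit 7 = 1  t=0,i=2
  ..##. -> .   bit 6 = 0  t=1,i=7
  ..#.# -> .   bit 5 = 0  t=2,i=14
  ..#.. -> .   bit 4 = 0  t=2,i=1
  ...## -> .   bit 3 = 0  t=0,i=1
  ...#. -> #   bit 2 = 1  t=2,i=0
  ....# -> #   bit 1 = 1  t=0,i=0
  ..... -> #   bit 0 = 1  t=10,i=0
  bits 01011110001000110100011010000111 = 1579370119

1579370119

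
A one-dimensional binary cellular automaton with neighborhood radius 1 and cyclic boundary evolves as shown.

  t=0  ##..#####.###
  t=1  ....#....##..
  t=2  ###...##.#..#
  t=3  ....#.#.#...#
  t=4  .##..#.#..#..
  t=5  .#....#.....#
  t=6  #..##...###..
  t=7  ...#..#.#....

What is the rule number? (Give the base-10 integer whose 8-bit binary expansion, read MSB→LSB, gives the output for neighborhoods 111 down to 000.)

41

  [7] ### => .  t=0,i=0
  [6] ##. => .  t=0,i=1
  [5] #.# => #  t=0,i=9
  [4] #.. => .  t=0,i=2
  [3] .## => #  t=0,i=4
  [2] .#. => .  t=1,i=4
  [1] ..# => .  t=0,i=3
  [0] ... => #  t=1,i=0
  bits 00101001 = 41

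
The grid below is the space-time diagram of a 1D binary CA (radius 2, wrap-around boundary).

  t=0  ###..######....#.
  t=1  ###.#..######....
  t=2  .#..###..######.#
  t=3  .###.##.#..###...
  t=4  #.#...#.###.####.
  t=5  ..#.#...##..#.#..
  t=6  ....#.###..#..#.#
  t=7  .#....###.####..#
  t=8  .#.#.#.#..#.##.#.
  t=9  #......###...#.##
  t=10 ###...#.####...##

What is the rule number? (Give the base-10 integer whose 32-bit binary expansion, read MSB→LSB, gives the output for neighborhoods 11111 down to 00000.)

3516883544

  #####|#  b31=1 t=0,i=7
  ####.|#  b30=1 t=0,i=9
  ###.#|.  b29=0 t=1,i=2
  ###..|#  b28=1 t=0,i=2
  ##.##|.  b27=0 t=3,i=4
  ##.#.|.  b26=0 t=1,i=3
  ##..#|.  b25=0 t=0,i=3
  ##...|#  b24=1 t=0,i=11
  #.###|#  b23=1 t=0,i=0
  #.##.|.  b22=0 t=3,i=5
  #.#.#|.  b21=0 t=2,i=16
  #.#..|#  b20=1 t=1,i=4
  #..##|#  b19=1 t=0,i=4
  #..#.|#  b18=1 t=5,i=11
  #...#|#  b17=1 t=4,i=4
  #....|#  b16=1 t=0,i=12
  .####|.  b15=0 t=0,i=6
  .###.|#  b14=1 t=0,i=1
  .##.#|#  b13=1 t=3,i=6
  .##..|.  b12=0 t=5,i=9
  .#.##|.  b11=0 t=0,i=16
  .#.#.|.  b10=0 t=2,i=0
  .#..#|#  b9=1 t=1,i=5
  .#...|.  b8=0 t=4,i=3
  ..###|.  b7=0 t=0,i=5
  ..##.|#  b6=1 t=5,i=8
  ..#.#|.  b5=0 t=0,i=15
  ..#..|#  b4=1 t=6,i=11
  ...##|#  b3=1 t=1,i=16
  ...#.|.  b2=0 t=0,i=14
  ....#|.  b1=0 t=0,i=13
  .....|.  b0=0 t=9,i=3
  bits 11010001100111110110001001011000 = 3516883544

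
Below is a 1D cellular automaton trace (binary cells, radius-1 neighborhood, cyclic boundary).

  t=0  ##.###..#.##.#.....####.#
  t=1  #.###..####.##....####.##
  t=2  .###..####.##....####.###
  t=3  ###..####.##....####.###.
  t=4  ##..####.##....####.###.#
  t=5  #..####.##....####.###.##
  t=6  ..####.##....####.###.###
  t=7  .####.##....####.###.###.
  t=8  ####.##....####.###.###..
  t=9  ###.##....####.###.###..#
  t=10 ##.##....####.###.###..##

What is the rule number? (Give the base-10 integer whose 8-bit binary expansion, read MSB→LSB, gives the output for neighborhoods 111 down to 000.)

174

  nb ###: next=#  (t=0,i=0, bit7=1)
  nb ##.: next=.  (t=0,i=1, bit6=0)
  nb #.#: next=#  (t=0,i=2, bit5=1)
  nb #..: next=.  (t=0,i=6, bit4=0)
  nb .##: next=#  (t=0,i=3, bit3=1)
  nb .#.: next=#  (t=0,i=8, bit2=1)
  nb ..#: next=#  (t=0,i=7, bit1=1)
  nb ...: next=.  (t=0,i=15, bit0=0)
  bits 10101110 = 174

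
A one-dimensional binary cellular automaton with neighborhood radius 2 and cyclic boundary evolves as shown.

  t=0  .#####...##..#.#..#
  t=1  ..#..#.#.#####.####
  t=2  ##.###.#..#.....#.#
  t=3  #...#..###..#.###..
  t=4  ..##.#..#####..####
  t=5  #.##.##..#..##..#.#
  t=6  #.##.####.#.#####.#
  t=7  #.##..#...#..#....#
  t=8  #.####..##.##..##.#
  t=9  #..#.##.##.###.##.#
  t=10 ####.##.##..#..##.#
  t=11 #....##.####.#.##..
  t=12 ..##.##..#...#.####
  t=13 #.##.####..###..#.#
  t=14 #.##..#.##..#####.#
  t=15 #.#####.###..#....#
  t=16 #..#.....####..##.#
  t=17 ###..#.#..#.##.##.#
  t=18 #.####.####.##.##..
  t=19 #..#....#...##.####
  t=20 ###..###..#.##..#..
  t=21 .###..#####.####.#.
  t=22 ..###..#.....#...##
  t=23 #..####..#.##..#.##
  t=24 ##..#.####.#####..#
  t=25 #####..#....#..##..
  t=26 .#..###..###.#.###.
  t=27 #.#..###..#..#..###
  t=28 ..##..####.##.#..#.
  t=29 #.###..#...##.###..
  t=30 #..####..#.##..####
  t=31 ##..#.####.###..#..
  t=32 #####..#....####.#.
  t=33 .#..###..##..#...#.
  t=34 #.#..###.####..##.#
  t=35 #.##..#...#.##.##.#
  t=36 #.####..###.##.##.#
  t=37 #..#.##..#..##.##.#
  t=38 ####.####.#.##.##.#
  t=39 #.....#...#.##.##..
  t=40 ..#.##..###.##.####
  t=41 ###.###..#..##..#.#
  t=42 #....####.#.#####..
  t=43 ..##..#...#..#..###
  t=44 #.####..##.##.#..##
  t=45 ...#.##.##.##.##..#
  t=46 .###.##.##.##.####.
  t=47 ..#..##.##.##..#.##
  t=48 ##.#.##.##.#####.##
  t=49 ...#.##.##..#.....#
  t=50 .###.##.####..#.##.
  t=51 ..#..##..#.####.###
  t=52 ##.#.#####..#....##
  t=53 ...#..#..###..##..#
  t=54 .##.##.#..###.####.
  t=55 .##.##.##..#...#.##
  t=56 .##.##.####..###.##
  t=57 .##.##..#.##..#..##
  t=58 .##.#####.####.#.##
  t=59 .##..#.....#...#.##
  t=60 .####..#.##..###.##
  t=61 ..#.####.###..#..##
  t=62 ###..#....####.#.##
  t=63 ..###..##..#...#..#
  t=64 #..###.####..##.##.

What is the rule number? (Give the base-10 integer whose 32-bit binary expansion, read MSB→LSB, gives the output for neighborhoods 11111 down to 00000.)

309850726

  #####|.  b31=0 t=0,i=3
  ####.|.  b30=0 t=0,i=4
  ###.#|.  b29=0 t=1,i=13
  ###..|#  b28=1 t=0,i=5
  ##.##|.  b27=0 t=1,i=14
  ##.#.|.  b26=0 t=2,i=6
  ##..#|#  b25=1 t=0,i=11
  ##...|.  b24=0 t=0,i=6
  #.###|.  b23=0 t=0,i=1
  #.##.|#  b22=1 t=5,i=2
  #.#.#|#  b21=1 t=1,i=7
  #.#..|#  b20=1 t=0,i=15
  #..##|.  b19=0 t=3,i=6
  #..#.|#  b18=1 t=0,i=12
  #...#|#  b17=1 t=0,i=7
  #....|#  b16=1 t=2,i=12
  .####|#  b15=1 t=0,i=2
  .###.|#  b14=1 t=2,i=0
  .##.#|#  b13=1 t=4,i=3
  .##..|#  b12=1 t=0,i=10
  .#.##|.  b11=0 t=0,i=0
  .#.#.|.  b10=0 t=0,i=14
  .#..#|#  b9=1 t=0,i=16
  .#...|.  b8=0 t=2,i=11
  ..###|.  b7=0 t=3,i=7
  ..##.|#  b6=1 t=0,i=9
  ..#.#|#  b5=1 t=0,i=13
  ..#..|.  b4=0 t=1,i=2
  ...##|.  b3=0 t=0,i=8
  ...#.|#  b2=1 t=2,i=15
  ....#|#  b1=1 t=2,i=14
  .....|.  b0=0 t=2,i=13
  bits 00010010011101111111001001100110 = 309850726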